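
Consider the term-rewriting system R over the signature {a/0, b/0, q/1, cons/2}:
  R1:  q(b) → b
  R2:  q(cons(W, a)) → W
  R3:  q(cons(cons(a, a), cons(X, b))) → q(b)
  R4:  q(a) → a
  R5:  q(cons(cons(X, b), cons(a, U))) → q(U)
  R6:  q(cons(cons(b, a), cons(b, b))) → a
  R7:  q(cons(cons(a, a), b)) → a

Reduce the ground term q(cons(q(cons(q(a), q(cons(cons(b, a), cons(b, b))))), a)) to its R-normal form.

a

1. q(cons(q(cons(q(a), q(cons(cons(b, a), cons(b, b))))), a))  →  q(cons(q(a), q(cons(cons(b, a), cons(b, b)))))   [R2 at ε]
2. q(cons(q(a), q(cons(cons(b, a), cons(b, b)))))  →  q(cons(a, q(cons(cons(b, a), cons(b, b)))))   [R4 at 1.1]
3. q(cons(a, q(cons(cons(b, a), cons(b, b)))))  →  q(cons(a, a))   [R6 at 1.2]
4. q(cons(a, a))  →  a   [R2 at ε]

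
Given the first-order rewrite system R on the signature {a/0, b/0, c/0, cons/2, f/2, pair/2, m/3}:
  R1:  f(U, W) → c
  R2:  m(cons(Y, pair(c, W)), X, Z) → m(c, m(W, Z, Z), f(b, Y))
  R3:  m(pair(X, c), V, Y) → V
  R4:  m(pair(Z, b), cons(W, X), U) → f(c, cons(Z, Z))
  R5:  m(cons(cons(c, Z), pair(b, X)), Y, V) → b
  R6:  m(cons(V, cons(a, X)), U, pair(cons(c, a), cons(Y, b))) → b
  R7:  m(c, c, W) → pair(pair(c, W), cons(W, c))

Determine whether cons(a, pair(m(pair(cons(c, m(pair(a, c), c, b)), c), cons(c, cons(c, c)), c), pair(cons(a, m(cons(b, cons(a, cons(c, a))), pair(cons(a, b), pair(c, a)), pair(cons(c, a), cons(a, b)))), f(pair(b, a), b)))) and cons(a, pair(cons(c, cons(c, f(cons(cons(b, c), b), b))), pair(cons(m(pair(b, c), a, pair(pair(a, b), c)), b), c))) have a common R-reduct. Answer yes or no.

yes — NF(t₁) = cons(a, pair(cons(c, cons(c, c)), pair(cons(a, b), c))), NF(t₂) = cons(a, pair(cons(c, cons(c, c)), pair(cons(a, b), c)))

Reduce t₁ = cons(a, pair(m(pair(cons(c, m(pair(a, c), c, b)), c), cons(c, cons(c, c)), c), pair(cons(a, m(cons(b, cons(a, cons(c, a))), pair(cons(a, b), pair(c, a)), pair(cons(c, a), cons(a, b)))), f(pair(b, a), b)))):
1. cons(a, pair(m(pair(cons(c, m(pair(a, c), c, b)), c), cons(c, cons(c, c)), c), pair(cons(a, m(cons(b, cons(a, cons(c, a))), pair(cons(a, b), pair(c, a)), pair(cons(c, a), cons(a, b)))), f(pair(b, a), b))))  →  cons(a, pair(cons(c, cons(c, c)), pair(cons(a, m(cons(b, cons(a, cons(c, a))), pair(cons(a, b), pair(c, a)), pair(cons(c, a), cons(a, b)))), f(pair(b, a), b))))   [R3 at 2.1]
2. cons(a, pair(cons(c, cons(c, c)), pair(cons(a, m(cons(b, cons(a, cons(c, a))), pair(cons(a, b), pair(c, a)), pair(cons(c, a), cons(a, b)))), f(pair(b, a), b))))  →  cons(a, pair(cons(c, cons(c, c)), pair(cons(a, b), f(pair(b, a), b))))   [R6 at 2.2.1.2]
3. cons(a, pair(cons(c, cons(c, c)), pair(cons(a, b), f(pair(b, a), b))))  →  cons(a, pair(cons(c, cons(c, c)), pair(cons(a, b), c)))   [R1 at 2.2.2]

Reduce t₂ = cons(a, pair(cons(c, cons(c, f(cons(cons(b, c), b), b))), pair(cons(m(pair(b, c), a, pair(pair(a, b), c)), b), c))):
1. cons(a, pair(cons(c, cons(c, f(cons(cons(b, c), b), b))), pair(cons(m(pair(b, c), a, pair(pair(a, b), c)), b), c)))  →  cons(a, pair(cons(c, cons(c, c)), pair(cons(m(pair(b, c), a, pair(pair(a, b), c)), b), c)))   [R1 at 2.1.2.2]
2. cons(a, pair(cons(c, cons(c, c)), pair(cons(m(pair(b, c), a, pair(pair(a, b), c)), b), c)))  →  cons(a, pair(cons(c, cons(c, c)), pair(cons(a, b), c)))   [R3 at 2.2.1.1]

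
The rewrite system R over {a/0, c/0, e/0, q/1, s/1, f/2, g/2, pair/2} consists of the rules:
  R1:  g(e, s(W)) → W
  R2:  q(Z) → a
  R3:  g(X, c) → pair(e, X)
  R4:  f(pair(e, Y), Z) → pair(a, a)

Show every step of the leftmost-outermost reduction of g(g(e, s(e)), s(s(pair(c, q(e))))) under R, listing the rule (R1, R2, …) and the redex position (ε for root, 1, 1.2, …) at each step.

1. g(g(e, s(e)), s(s(pair(c, q(e)))))  →  g(e, s(s(pair(c, q(e)))))   [R1 at 1]
2. g(e, s(s(pair(c, q(e)))))  →  s(pair(c, q(e)))   [R1 at ε]
3. s(pair(c, q(e)))  →  s(pair(c, a))   [R2 at 1.2]

s(pair(c, a))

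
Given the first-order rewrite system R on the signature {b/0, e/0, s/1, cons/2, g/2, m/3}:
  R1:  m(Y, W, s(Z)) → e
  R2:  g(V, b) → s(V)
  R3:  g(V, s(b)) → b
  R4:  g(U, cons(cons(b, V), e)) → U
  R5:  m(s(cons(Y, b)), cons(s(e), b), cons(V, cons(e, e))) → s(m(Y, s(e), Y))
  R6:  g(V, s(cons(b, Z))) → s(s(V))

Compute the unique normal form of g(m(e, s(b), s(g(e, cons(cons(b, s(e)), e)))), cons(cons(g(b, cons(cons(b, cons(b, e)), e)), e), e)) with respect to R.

1. g(m(e, s(b), s(g(e, cons(cons(b, s(e)), e)))), cons(cons(g(b, cons(cons(b, cons(b, e)), e)), e), e))  →  g(e, cons(cons(g(b, cons(cons(b, cons(b, e)), e)), e), e))   [R1 at 1]
2. g(e, cons(cons(g(b, cons(cons(b, cons(b, e)), e)), e), e))  →  g(e, cons(cons(b, e), e))   [R4 at 2.1.1]
3. g(e, cons(cons(b, e), e))  →  e   [R4 at ε]

e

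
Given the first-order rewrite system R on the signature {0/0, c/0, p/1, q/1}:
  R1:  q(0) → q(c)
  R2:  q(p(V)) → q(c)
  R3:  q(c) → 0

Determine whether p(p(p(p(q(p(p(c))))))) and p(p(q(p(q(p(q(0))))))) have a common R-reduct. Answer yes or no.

no — NF(t₁) = p(p(p(p(0)))), NF(t₂) = p(p(0))

Reduce t₁ = p(p(p(p(q(p(p(c))))))):
1. p(p(p(p(q(p(p(c)))))))  →  p(p(p(p(q(c)))))   [R2 at 1.1.1.1]
2. p(p(p(p(q(c)))))  →  p(p(p(p(0))))   [R3 at 1.1.1.1]

Reduce t₂ = p(p(q(p(q(p(q(0))))))):
1. p(p(q(p(q(p(q(0)))))))  →  p(p(q(c)))   [R2 at 1.1]
2. p(p(q(c)))  →  p(p(0))   [R3 at 1.1]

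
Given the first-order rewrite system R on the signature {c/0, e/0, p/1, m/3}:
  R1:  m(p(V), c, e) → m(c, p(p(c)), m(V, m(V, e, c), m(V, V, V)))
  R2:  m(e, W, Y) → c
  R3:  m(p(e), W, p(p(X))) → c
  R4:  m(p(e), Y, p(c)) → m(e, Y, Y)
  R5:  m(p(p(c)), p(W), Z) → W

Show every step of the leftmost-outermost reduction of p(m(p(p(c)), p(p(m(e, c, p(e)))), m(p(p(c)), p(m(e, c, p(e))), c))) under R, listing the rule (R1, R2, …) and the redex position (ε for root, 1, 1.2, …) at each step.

1. p(m(p(p(c)), p(p(m(e, c, p(e)))), m(p(p(c)), p(m(e, c, p(e))), c)))  →  p(p(m(e, c, p(e))))   [R5 at 1]
2. p(p(m(e, c, p(e))))  →  p(p(c))   [R2 at 1.1]

p(p(c))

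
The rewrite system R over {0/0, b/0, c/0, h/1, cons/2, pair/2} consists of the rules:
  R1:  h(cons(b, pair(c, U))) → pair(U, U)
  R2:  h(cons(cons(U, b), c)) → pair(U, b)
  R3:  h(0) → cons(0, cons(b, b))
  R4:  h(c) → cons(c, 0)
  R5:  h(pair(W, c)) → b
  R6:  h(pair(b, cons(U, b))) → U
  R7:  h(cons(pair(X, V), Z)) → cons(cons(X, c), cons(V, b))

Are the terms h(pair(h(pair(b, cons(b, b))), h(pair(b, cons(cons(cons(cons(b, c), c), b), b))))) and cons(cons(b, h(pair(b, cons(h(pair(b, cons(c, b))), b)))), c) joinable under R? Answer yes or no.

yes — NF(t₁) = cons(cons(b, c), c), NF(t₂) = cons(cons(b, c), c)

Reduce t₁ = h(pair(h(pair(b, cons(b, b))), h(pair(b, cons(cons(cons(cons(b, c), c), b), b))))):
1. h(pair(h(pair(b, cons(b, b))), h(pair(b, cons(cons(cons(cons(b, c), c), b), b)))))  →  h(pair(b, h(pair(b, cons(cons(cons(cons(b, c), c), b), b)))))   [R6 at 1.1]
2. h(pair(b, h(pair(b, cons(cons(cons(cons(b, c), c), b), b)))))  →  h(pair(b, cons(cons(cons(b, c), c), b)))   [R6 at 1.2]
3. h(pair(b, cons(cons(cons(b, c), c), b)))  →  cons(cons(b, c), c)   [R6 at ε]

Reduce t₂ = cons(cons(b, h(pair(b, cons(h(pair(b, cons(c, b))), b)))), c):
1. cons(cons(b, h(pair(b, cons(h(pair(b, cons(c, b))), b)))), c)  →  cons(cons(b, h(pair(b, cons(c, b)))), c)   [R6 at 1.2]
2. cons(cons(b, h(pair(b, cons(c, b)))), c)  →  cons(cons(b, c), c)   [R6 at 1.2]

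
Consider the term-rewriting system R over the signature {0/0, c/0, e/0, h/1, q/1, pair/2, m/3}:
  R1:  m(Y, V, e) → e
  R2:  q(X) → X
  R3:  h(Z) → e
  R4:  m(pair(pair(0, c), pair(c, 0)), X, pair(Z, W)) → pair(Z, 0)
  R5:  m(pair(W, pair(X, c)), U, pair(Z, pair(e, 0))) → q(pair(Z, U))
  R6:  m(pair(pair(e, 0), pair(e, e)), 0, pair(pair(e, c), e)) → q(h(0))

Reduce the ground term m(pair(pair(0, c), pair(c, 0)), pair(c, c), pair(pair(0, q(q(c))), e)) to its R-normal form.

1. m(pair(pair(0, c), pair(c, 0)), pair(c, c), pair(pair(0, q(q(c))), e))  →  pair(pair(0, q(q(c))), 0)   [R4 at ε]
2. pair(pair(0, q(q(c))), 0)  →  pair(pair(0, q(c)), 0)   [R2 at 1.2]
3. pair(pair(0, q(c)), 0)  →  pair(pair(0, c), 0)   [R2 at 1.2]

pair(pair(0, c), 0)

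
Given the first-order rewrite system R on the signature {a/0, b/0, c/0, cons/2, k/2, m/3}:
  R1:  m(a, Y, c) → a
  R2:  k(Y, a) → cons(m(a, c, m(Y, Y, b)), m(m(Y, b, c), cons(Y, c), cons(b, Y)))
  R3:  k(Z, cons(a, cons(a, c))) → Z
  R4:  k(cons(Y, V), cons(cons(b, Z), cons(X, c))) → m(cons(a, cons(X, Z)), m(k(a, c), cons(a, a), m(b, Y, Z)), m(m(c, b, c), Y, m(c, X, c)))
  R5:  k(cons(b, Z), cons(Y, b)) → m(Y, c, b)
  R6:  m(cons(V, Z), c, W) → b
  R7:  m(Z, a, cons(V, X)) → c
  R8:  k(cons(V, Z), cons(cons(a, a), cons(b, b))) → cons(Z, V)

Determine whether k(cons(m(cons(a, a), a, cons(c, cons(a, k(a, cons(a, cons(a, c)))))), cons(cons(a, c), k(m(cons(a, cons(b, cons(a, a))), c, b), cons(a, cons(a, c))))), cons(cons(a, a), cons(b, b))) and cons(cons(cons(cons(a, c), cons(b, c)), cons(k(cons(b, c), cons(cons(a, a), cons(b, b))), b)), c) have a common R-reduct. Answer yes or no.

no — NF(t₁) = cons(cons(cons(a, c), b), c), NF(t₂) = cons(cons(cons(cons(a, c), cons(b, c)), cons(cons(c, b), b)), c)

Reduce t₁ = k(cons(m(cons(a, a), a, cons(c, cons(a, k(a, cons(a, cons(a, c)))))), cons(cons(a, c), k(m(cons(a, cons(b, cons(a, a))), c, b), cons(a, cons(a, c))))), cons(cons(a, a), cons(b, b))):
1. k(cons(m(cons(a, a), a, cons(c, cons(a, k(a, cons(a, cons(a, c)))))), cons(cons(a, c), k(m(cons(a, cons(b, cons(a, a))), c, b), cons(a, cons(a, c))))), cons(cons(a, a), cons(b, b)))  →  cons(cons(cons(a, c), k(m(cons(a, cons(b, cons(a, a))), c, b), cons(a, cons(a, c)))), m(cons(a, a), a, cons(c, cons(a, k(a, cons(a, cons(a, c)))))))   [R8 at ε]
2. cons(cons(cons(a, c), k(m(cons(a, cons(b, cons(a, a))), c, b), cons(a, cons(a, c)))), m(cons(a, a), a, cons(c, cons(a, k(a, cons(a, cons(a, c)))))))  →  cons(cons(cons(a, c), m(cons(a, cons(b, cons(a, a))), c, b)), m(cons(a, a), a, cons(c, cons(a, k(a, cons(a, cons(a, c)))))))   [R3 at 1.2]
3. cons(cons(cons(a, c), m(cons(a, cons(b, cons(a, a))), c, b)), m(cons(a, a), a, cons(c, cons(a, k(a, cons(a, cons(a, c)))))))  →  cons(cons(cons(a, c), b), m(cons(a, a), a, cons(c, cons(a, k(a, cons(a, cons(a, c)))))))   [R6 at 1.2]
4. cons(cons(cons(a, c), b), m(cons(a, a), a, cons(c, cons(a, k(a, cons(a, cons(a, c)))))))  →  cons(cons(cons(a, c), b), c)   [R7 at 2]

Reduce t₂ = cons(cons(cons(cons(a, c), cons(b, c)), cons(k(cons(b, c), cons(cons(a, a), cons(b, b))), b)), c):
1. cons(cons(cons(cons(a, c), cons(b, c)), cons(k(cons(b, c), cons(cons(a, a), cons(b, b))), b)), c)  →  cons(cons(cons(cons(a, c), cons(b, c)), cons(cons(c, b), b)), c)   [R8 at 1.2.1]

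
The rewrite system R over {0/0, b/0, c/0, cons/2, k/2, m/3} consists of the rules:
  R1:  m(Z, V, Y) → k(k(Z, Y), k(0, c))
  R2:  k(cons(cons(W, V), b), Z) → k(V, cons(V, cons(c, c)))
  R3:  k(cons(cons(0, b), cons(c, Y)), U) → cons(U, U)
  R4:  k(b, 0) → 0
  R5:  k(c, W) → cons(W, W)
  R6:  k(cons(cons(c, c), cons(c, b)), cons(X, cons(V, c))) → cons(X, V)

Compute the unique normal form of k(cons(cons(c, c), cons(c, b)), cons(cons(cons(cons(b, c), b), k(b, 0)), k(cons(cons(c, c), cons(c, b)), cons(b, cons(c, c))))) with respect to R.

cons(cons(cons(cons(b, c), b), 0), b)

1. k(cons(cons(c, c), cons(c, b)), cons(cons(cons(cons(b, c), b), k(b, 0)), k(cons(cons(c, c), cons(c, b)), cons(b, cons(c, c)))))  →  k(cons(cons(c, c), cons(c, b)), cons(cons(cons(cons(b, c), b), 0), k(cons(cons(c, c), cons(c, b)), cons(b, cons(c, c)))))   [R4 at 2.1.2]
2. k(cons(cons(c, c), cons(c, b)), cons(cons(cons(cons(b, c), b), 0), k(cons(cons(c, c), cons(c, b)), cons(b, cons(c, c)))))  →  k(cons(cons(c, c), cons(c, b)), cons(cons(cons(cons(b, c), b), 0), cons(b, c)))   [R6 at 2.2]
3. k(cons(cons(c, c), cons(c, b)), cons(cons(cons(cons(b, c), b), 0), cons(b, c)))  →  cons(cons(cons(cons(b, c), b), 0), b)   [R6 at ε]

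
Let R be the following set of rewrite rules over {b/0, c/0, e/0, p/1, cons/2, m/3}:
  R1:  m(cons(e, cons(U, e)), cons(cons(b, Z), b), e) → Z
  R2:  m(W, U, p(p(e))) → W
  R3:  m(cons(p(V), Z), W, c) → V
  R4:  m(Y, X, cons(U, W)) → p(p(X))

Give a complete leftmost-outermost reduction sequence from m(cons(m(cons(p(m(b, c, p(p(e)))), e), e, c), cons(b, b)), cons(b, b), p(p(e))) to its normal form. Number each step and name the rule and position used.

1. m(cons(m(cons(p(m(b, c, p(p(e)))), e), e, c), cons(b, b)), cons(b, b), p(p(e)))  →  cons(m(cons(p(m(b, c, p(p(e)))), e), e, c), cons(b, b))   [R2 at ε]
2. cons(m(cons(p(m(b, c, p(p(e)))), e), e, c), cons(b, b))  →  cons(m(b, c, p(p(e))), cons(b, b))   [R3 at 1]
3. cons(m(b, c, p(p(e))), cons(b, b))  →  cons(b, cons(b, b))   [R2 at 1]

cons(b, cons(b, b))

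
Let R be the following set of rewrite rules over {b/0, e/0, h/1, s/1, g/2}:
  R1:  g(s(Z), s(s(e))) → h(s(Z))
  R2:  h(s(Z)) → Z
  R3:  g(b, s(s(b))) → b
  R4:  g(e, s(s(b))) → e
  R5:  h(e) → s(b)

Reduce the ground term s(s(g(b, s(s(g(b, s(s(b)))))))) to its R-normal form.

s(s(b))

1. s(s(g(b, s(s(g(b, s(s(b))))))))  →  s(s(g(b, s(s(b)))))   [R3 at 1.1.2.1.1]
2. s(s(g(b, s(s(b)))))  →  s(s(b))   [R3 at 1.1]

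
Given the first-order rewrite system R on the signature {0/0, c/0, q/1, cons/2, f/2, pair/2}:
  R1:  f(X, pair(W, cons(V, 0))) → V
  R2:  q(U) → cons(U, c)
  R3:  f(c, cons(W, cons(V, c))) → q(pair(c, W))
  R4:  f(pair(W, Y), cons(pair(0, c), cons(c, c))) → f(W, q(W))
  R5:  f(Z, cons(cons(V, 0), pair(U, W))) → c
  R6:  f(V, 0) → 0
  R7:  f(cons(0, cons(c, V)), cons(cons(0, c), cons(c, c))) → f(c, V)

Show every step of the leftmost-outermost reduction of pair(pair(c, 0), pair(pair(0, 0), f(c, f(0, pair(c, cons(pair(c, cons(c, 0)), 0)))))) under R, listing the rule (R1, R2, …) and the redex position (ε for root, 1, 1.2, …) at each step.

1. pair(pair(c, 0), pair(pair(0, 0), f(c, f(0, pair(c, cons(pair(c, cons(c, 0)), 0))))))  →  pair(pair(c, 0), pair(pair(0, 0), f(c, pair(c, cons(c, 0)))))   [R1 at 2.2.2]
2. pair(pair(c, 0), pair(pair(0, 0), f(c, pair(c, cons(c, 0)))))  →  pair(pair(c, 0), pair(pair(0, 0), c))   [R1 at 2.2]

pair(pair(c, 0), pair(pair(0, 0), c))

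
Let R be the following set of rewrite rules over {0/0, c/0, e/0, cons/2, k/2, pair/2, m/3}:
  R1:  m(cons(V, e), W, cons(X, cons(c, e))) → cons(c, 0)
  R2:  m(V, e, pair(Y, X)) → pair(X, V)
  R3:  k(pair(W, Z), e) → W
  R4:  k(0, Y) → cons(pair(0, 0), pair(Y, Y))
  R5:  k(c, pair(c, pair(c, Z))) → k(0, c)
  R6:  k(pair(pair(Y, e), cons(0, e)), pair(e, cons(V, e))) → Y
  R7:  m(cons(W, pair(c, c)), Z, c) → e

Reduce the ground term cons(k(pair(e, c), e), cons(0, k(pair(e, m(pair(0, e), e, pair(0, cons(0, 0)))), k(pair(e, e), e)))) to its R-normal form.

cons(e, cons(0, e))

1. cons(k(pair(e, c), e), cons(0, k(pair(e, m(pair(0, e), e, pair(0, cons(0, 0)))), k(pair(e, e), e))))  →  cons(e, cons(0, k(pair(e, m(pair(0, e), e, pair(0, cons(0, 0)))), k(pair(e, e), e))))   [R3 at 1]
2. cons(e, cons(0, k(pair(e, m(pair(0, e), e, pair(0, cons(0, 0)))), k(pair(e, e), e))))  →  cons(e, cons(0, k(pair(e, pair(cons(0, 0), pair(0, e))), k(pair(e, e), e))))   [R2 at 2.2.1.2]
3. cons(e, cons(0, k(pair(e, pair(cons(0, 0), pair(0, e))), k(pair(e, e), e))))  →  cons(e, cons(0, k(pair(e, pair(cons(0, 0), pair(0, e))), e)))   [R3 at 2.2.2]
4. cons(e, cons(0, k(pair(e, pair(cons(0, 0), pair(0, e))), e)))  →  cons(e, cons(0, e))   [R3 at 2.2]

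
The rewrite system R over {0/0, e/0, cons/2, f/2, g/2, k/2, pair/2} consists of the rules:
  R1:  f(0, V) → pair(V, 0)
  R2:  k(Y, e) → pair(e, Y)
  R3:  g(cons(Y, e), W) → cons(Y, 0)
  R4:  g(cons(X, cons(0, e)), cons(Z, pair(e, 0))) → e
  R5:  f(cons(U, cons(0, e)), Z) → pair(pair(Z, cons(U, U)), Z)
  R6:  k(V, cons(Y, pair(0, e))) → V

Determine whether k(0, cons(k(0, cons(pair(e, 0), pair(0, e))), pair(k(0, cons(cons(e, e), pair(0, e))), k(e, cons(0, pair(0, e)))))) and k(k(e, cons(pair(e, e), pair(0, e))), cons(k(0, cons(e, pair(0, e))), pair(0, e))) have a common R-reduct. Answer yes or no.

no — NF(t₁) = 0, NF(t₂) = e

Reduce t₁ = k(0, cons(k(0, cons(pair(e, 0), pair(0, e))), pair(k(0, cons(cons(e, e), pair(0, e))), k(e, cons(0, pair(0, e)))))):
1. k(0, cons(k(0, cons(pair(e, 0), pair(0, e))), pair(k(0, cons(cons(e, e), pair(0, e))), k(e, cons(0, pair(0, e))))))  →  k(0, cons(0, pair(k(0, cons(cons(e, e), pair(0, e))), k(e, cons(0, pair(0, e))))))   [R6 at 2.1]
2. k(0, cons(0, pair(k(0, cons(cons(e, e), pair(0, e))), k(e, cons(0, pair(0, e))))))  →  k(0, cons(0, pair(0, k(e, cons(0, pair(0, e))))))   [R6 at 2.2.1]
3. k(0, cons(0, pair(0, k(e, cons(0, pair(0, e))))))  →  k(0, cons(0, pair(0, e)))   [R6 at 2.2.2]
4. k(0, cons(0, pair(0, e)))  →  0   [R6 at ε]

Reduce t₂ = k(k(e, cons(pair(e, e), pair(0, e))), cons(k(0, cons(e, pair(0, e))), pair(0, e))):
1. k(k(e, cons(pair(e, e), pair(0, e))), cons(k(0, cons(e, pair(0, e))), pair(0, e)))  →  k(e, cons(pair(e, e), pair(0, e)))   [R6 at ε]
2. k(e, cons(pair(e, e), pair(0, e)))  →  e   [R6 at ε]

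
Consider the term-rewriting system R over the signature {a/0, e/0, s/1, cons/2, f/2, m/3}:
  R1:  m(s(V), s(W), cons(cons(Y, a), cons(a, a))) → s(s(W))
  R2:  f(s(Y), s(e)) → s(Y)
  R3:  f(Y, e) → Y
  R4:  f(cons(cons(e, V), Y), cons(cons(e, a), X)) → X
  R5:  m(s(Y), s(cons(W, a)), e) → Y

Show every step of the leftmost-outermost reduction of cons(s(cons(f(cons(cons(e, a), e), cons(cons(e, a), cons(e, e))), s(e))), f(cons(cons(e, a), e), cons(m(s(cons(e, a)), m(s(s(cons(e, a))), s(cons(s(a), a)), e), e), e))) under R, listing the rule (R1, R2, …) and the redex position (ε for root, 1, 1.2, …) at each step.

1. cons(s(cons(f(cons(cons(e, a), e), cons(cons(e, a), cons(e, e))), s(e))), f(cons(cons(e, a), e), cons(m(s(cons(e, a)), m(s(s(cons(e, a))), s(cons(s(a), a)), e), e), e)))  →  cons(s(cons(cons(e, e), s(e))), f(cons(cons(e, a), e), cons(m(s(cons(e, a)), m(s(s(cons(e, a))), s(cons(s(a), a)), e), e), e)))   [R4 at 1.1.1]
2. cons(s(cons(cons(e, e), s(e))), f(cons(cons(e, a), e), cons(m(s(cons(e, a)), m(s(s(cons(e, a))), s(cons(s(a), a)), e), e), e)))  →  cons(s(cons(cons(e, e), s(e))), f(cons(cons(e, a), e), cons(m(s(cons(e, a)), s(cons(e, a)), e), e)))   [R5 at 2.2.1.2]
3. cons(s(cons(cons(e, e), s(e))), f(cons(cons(e, a), e), cons(m(s(cons(e, a)), s(cons(e, a)), e), e)))  →  cons(s(cons(cons(e, e), s(e))), f(cons(cons(e, a), e), cons(cons(e, a), e)))   [R5 at 2.2.1]
4. cons(s(cons(cons(e, e), s(e))), f(cons(cons(e, a), e), cons(cons(e, a), e)))  →  cons(s(cons(cons(e, e), s(e))), e)   [R4 at 2]

cons(s(cons(cons(e, e), s(e))), e)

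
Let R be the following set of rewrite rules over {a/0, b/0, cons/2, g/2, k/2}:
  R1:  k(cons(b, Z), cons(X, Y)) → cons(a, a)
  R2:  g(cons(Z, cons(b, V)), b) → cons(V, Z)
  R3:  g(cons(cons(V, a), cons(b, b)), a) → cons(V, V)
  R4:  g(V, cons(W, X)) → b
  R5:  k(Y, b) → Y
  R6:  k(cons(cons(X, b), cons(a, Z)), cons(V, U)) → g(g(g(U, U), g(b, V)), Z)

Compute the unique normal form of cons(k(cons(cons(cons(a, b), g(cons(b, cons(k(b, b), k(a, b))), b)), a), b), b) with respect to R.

1. cons(k(cons(cons(cons(a, b), g(cons(b, cons(k(b, b), k(a, b))), b)), a), b), b)  →  cons(cons(cons(cons(a, b), g(cons(b, cons(k(b, b), k(a, b))), b)), a), b)   [R5 at 1]
2. cons(cons(cons(cons(a, b), g(cons(b, cons(k(b, b), k(a, b))), b)), a), b)  →  cons(cons(cons(cons(a, b), g(cons(b, cons(b, k(a, b))), b)), a), b)   [R5 at 1.1.2.1.2.1]
3. cons(cons(cons(cons(a, b), g(cons(b, cons(b, k(a, b))), b)), a), b)  →  cons(cons(cons(cons(a, b), cons(k(a, b), b)), a), b)   [R2 at 1.1.2]
4. cons(cons(cons(cons(a, b), cons(k(a, b), b)), a), b)  →  cons(cons(cons(cons(a, b), cons(a, b)), a), b)   [R5 at 1.1.2.1]

cons(cons(cons(cons(a, b), cons(a, b)), a), b)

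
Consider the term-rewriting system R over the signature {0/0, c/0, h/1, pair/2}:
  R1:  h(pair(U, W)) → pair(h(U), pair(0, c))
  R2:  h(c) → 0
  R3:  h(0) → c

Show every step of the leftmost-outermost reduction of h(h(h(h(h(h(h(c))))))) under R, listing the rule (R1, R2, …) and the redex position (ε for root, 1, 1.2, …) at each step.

0

1. h(h(h(h(h(h(h(c)))))))  →  h(h(h(h(h(h(0))))))   [R2 at 1.1.1.1.1.1]
2. h(h(h(h(h(h(0))))))  →  h(h(h(h(h(c)))))   [R3 at 1.1.1.1.1]
3. h(h(h(h(h(c)))))  →  h(h(h(h(0))))   [R2 at 1.1.1.1]
4. h(h(h(h(0))))  →  h(h(h(c)))   [R3 at 1.1.1]
5. h(h(h(c)))  →  h(h(0))   [R2 at 1.1]
6. h(h(0))  →  h(c)   [R3 at 1]
7. h(c)  →  0   [R2 at ε]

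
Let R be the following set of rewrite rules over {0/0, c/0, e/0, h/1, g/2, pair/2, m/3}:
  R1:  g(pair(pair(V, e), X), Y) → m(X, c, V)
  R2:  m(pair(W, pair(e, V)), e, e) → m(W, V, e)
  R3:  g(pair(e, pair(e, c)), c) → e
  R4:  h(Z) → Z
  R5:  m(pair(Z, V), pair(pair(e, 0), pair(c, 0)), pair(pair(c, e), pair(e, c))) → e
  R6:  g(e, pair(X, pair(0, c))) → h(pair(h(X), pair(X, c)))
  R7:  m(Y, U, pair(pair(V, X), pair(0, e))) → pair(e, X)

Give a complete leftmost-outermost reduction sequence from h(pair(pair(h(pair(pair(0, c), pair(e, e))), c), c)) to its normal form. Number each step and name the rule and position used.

pair(pair(pair(pair(0, c), pair(e, e)), c), c)

1. h(pair(pair(h(pair(pair(0, c), pair(e, e))), c), c))  →  pair(pair(h(pair(pair(0, c), pair(e, e))), c), c)   [R4 at ε]
2. pair(pair(h(pair(pair(0, c), pair(e, e))), c), c)  →  pair(pair(pair(pair(0, c), pair(e, e)), c), c)   [R4 at 1.1]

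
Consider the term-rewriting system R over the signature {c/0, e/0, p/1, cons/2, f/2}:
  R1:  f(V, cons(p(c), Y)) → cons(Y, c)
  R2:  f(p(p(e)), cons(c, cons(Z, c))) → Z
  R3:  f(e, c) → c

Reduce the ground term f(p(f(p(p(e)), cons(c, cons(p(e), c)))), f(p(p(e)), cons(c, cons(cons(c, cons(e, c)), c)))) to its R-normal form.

1. f(p(f(p(p(e)), cons(c, cons(p(e), c)))), f(p(p(e)), cons(c, cons(cons(c, cons(e, c)), c))))  →  f(p(p(e)), f(p(p(e)), cons(c, cons(cons(c, cons(e, c)), c))))   [R2 at 1.1]
2. f(p(p(e)), f(p(p(e)), cons(c, cons(cons(c, cons(e, c)), c))))  →  f(p(p(e)), cons(c, cons(e, c)))   [R2 at 2]
3. f(p(p(e)), cons(c, cons(e, c)))  →  e   [R2 at ε]

e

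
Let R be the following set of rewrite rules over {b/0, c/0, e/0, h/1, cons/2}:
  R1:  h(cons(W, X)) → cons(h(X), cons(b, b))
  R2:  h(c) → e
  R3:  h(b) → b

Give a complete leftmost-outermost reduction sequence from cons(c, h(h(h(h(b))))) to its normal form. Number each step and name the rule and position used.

cons(c, b)

1. cons(c, h(h(h(h(b)))))  →  cons(c, h(h(h(b))))   [R3 at 2.1.1.1]
2. cons(c, h(h(h(b))))  →  cons(c, h(h(b)))   [R3 at 2.1.1]
3. cons(c, h(h(b)))  →  cons(c, h(b))   [R3 at 2.1]
4. cons(c, h(b))  →  cons(c, b)   [R3 at 2]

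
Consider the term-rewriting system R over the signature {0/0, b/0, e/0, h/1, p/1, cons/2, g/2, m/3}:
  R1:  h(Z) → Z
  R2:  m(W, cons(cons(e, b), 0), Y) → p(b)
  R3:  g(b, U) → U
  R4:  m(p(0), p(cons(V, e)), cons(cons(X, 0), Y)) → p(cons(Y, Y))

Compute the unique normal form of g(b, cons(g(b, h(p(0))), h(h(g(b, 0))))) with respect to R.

1. g(b, cons(g(b, h(p(0))), h(h(g(b, 0)))))  →  cons(g(b, h(p(0))), h(h(g(b, 0))))   [R3 at ε]
2. cons(g(b, h(p(0))), h(h(g(b, 0))))  →  cons(h(p(0)), h(h(g(b, 0))))   [R3 at 1]
3. cons(h(p(0)), h(h(g(b, 0))))  →  cons(p(0), h(h(g(b, 0))))   [R1 at 1]
4. cons(p(0), h(h(g(b, 0))))  →  cons(p(0), h(g(b, 0)))   [R1 at 2]
5. cons(p(0), h(g(b, 0)))  →  cons(p(0), g(b, 0))   [R1 at 2]
6. cons(p(0), g(b, 0))  →  cons(p(0), 0)   [R3 at 2]

cons(p(0), 0)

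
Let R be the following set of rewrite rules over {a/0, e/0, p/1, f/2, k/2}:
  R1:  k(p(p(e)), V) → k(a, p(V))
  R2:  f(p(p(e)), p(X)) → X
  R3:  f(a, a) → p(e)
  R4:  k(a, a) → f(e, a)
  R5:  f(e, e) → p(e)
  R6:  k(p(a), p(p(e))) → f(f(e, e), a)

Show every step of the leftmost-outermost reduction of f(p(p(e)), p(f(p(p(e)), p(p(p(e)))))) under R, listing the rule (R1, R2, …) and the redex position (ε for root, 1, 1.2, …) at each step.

1. f(p(p(e)), p(f(p(p(e)), p(p(p(e))))))  →  f(p(p(e)), p(p(p(e))))   [R2 at ε]
2. f(p(p(e)), p(p(p(e))))  →  p(p(e))   [R2 at ε]

p(p(e))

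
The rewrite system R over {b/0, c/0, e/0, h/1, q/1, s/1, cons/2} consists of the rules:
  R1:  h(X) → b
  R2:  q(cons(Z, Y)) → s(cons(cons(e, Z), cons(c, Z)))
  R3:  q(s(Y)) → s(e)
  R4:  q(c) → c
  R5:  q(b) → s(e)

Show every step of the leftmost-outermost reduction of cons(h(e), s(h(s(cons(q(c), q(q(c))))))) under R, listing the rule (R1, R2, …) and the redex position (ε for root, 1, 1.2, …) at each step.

cons(b, s(b))

1. cons(h(e), s(h(s(cons(q(c), q(q(c)))))))  →  cons(b, s(h(s(cons(q(c), q(q(c)))))))   [R1 at 1]
2. cons(b, s(h(s(cons(q(c), q(q(c)))))))  →  cons(b, s(b))   [R1 at 2.1]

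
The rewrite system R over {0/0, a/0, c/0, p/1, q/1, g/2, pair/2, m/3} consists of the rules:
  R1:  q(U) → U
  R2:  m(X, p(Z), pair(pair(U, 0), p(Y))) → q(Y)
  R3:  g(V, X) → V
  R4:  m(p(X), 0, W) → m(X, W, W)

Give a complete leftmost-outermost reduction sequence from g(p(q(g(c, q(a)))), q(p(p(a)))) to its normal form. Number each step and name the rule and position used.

1. g(p(q(g(c, q(a)))), q(p(p(a))))  →  p(q(g(c, q(a))))   [R3 at ε]
2. p(q(g(c, q(a))))  →  p(g(c, q(a)))   [R1 at 1]
3. p(g(c, q(a)))  →  p(c)   [R3 at 1]

p(c)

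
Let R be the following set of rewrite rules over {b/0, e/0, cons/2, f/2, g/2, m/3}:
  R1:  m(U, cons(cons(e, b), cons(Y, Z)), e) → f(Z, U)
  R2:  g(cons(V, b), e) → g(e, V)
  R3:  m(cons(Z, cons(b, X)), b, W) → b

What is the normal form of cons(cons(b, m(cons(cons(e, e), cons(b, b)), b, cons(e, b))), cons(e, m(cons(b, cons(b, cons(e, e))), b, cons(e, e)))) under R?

1. cons(cons(b, m(cons(cons(e, e), cons(b, b)), b, cons(e, b))), cons(e, m(cons(b, cons(b, cons(e, e))), b, cons(e, e))))  →  cons(cons(b, b), cons(e, m(cons(b, cons(b, cons(e, e))), b, cons(e, e))))   [R3 at 1.2]
2. cons(cons(b, b), cons(e, m(cons(b, cons(b, cons(e, e))), b, cons(e, e))))  →  cons(cons(b, b), cons(e, b))   [R3 at 2.2]

cons(cons(b, b), cons(e, b))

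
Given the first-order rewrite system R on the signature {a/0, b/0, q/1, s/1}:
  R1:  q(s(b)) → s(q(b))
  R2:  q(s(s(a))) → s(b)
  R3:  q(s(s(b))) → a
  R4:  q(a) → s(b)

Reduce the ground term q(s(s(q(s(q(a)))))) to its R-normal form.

1. q(s(s(q(s(q(a))))))  →  q(s(s(q(s(s(b))))))   [R4 at 1.1.1.1.1]
2. q(s(s(q(s(s(b))))))  →  q(s(s(a)))   [R3 at 1.1.1]
3. q(s(s(a)))  →  s(b)   [R2 at ε]

s(b)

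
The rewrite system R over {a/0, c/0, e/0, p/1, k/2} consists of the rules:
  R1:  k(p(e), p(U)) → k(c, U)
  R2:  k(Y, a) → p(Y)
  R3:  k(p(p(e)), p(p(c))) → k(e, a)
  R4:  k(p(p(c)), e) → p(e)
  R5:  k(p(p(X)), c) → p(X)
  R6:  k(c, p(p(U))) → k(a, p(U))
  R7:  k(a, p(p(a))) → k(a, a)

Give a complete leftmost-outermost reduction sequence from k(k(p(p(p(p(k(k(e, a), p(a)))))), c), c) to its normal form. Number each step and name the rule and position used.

1. k(k(p(p(p(p(k(k(e, a), p(a)))))), c), c)  →  k(p(p(p(k(k(e, a), p(a))))), c)   [R5 at 1]
2. k(p(p(p(k(k(e, a), p(a))))), c)  →  p(p(k(k(e, a), p(a))))   [R5 at ε]
3. p(p(k(k(e, a), p(a))))  →  p(p(k(p(e), p(a))))   [R2 at 1.1.1]
4. p(p(k(p(e), p(a))))  →  p(p(k(c, a)))   [R1 at 1.1]
5. p(p(k(c, a)))  →  p(p(p(c)))   [R2 at 1.1]

p(p(p(c)))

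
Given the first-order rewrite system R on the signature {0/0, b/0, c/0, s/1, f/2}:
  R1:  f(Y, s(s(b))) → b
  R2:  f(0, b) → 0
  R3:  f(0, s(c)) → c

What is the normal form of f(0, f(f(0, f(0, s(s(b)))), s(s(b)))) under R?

0

1. f(0, f(f(0, f(0, s(s(b)))), s(s(b))))  →  f(0, b)   [R1 at 2]
2. f(0, b)  →  0   [R2 at ε]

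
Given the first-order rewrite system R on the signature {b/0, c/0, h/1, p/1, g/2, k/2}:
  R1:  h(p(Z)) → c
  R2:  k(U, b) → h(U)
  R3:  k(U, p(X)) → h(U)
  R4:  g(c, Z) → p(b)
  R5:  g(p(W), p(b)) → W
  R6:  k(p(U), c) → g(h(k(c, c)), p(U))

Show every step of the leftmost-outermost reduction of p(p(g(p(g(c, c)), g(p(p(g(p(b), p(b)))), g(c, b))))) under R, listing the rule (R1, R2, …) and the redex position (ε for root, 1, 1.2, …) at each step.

1. p(p(g(p(g(c, c)), g(p(p(g(p(b), p(b)))), g(c, b)))))  →  p(p(g(p(p(b)), g(p(p(g(p(b), p(b)))), g(c, b)))))   [R4 at 1.1.1.1]
2. p(p(g(p(p(b)), g(p(p(g(p(b), p(b)))), g(c, b)))))  →  p(p(g(p(p(b)), g(p(p(b)), g(c, b)))))   [R5 at 1.1.2.1.1.1]
3. p(p(g(p(p(b)), g(p(p(b)), g(c, b)))))  →  p(p(g(p(p(b)), g(p(p(b)), p(b)))))   [R4 at 1.1.2.2]
4. p(p(g(p(p(b)), g(p(p(b)), p(b)))))  →  p(p(g(p(p(b)), p(b))))   [R5 at 1.1.2]
5. p(p(g(p(p(b)), p(b))))  →  p(p(p(b)))   [R5 at 1.1]

p(p(p(b)))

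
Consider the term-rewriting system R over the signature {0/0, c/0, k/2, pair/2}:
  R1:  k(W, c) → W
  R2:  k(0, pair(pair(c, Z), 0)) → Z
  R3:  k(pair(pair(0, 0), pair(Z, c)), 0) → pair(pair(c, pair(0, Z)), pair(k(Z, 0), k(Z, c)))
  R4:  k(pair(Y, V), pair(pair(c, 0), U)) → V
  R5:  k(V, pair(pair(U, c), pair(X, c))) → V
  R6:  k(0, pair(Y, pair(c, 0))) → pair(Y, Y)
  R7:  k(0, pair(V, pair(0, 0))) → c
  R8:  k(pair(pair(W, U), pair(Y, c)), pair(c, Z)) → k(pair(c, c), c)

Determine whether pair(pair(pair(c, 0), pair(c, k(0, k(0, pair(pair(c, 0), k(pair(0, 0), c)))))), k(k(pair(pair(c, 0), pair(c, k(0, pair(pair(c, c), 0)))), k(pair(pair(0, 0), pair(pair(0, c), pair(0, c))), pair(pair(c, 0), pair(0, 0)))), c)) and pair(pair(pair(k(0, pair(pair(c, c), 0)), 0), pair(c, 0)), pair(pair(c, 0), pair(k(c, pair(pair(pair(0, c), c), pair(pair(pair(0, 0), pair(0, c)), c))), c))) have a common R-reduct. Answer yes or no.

Reduce t₁ = pair(pair(pair(c, 0), pair(c, k(0, k(0, pair(pair(c, 0), k(pair(0, 0), c)))))), k(k(pair(pair(c, 0), pair(c, k(0, pair(pair(c, c), 0)))), k(pair(pair(0, 0), pair(pair(0, c), pair(0, c))), pair(pair(c, 0), pair(0, 0)))), c)):
1. pair(pair(pair(c, 0), pair(c, k(0, k(0, pair(pair(c, 0), k(pair(0, 0), c)))))), k(k(pair(pair(c, 0), pair(c, k(0, pair(pair(c, c), 0)))), k(pair(pair(0, 0), pair(pair(0, c), pair(0, c))), pair(pair(c, 0), pair(0, 0)))), c))  →  pair(pair(pair(c, 0), pair(c, k(0, k(0, pair(pair(c, 0), pair(0, 0)))))), k(k(pair(pair(c, 0), pair(c, k(0, pair(pair(c, c), 0)))), k(pair(pair(0, 0), pair(pair(0, c), pair(0, c))), pair(pair(c, 0), pair(0, 0)))), c))   [R1 at 1.2.2.2.2.2]
2. pair(pair(pair(c, 0), pair(c, k(0, k(0, pair(pair(c, 0), pair(0, 0)))))), k(k(pair(pair(c, 0), pair(c, k(0, pair(pair(c, c), 0)))), k(pair(pair(0, 0), pair(pair(0, c), pair(0, c))), pair(pair(c, 0), pair(0, 0)))), c))  →  pair(pair(pair(c, 0), pair(c, k(0, c))), k(k(pair(pair(c, 0), pair(c, k(0, pair(pair(c, c), 0)))), k(pair(pair(0, 0), pair(pair(0, c), pair(0, c))), pair(pair(c, 0), pair(0, 0)))), c))   [R7 at 1.2.2.2]
3. pair(pair(pair(c, 0), pair(c, k(0, c))), k(k(pair(pair(c, 0), pair(c, k(0, pair(pair(c, c), 0)))), k(pair(pair(0, 0), pair(pair(0, c), pair(0, c))), pair(pair(c, 0), pair(0, 0)))), c))  →  pair(pair(pair(c, 0), pair(c, 0)), k(k(pair(pair(c, 0), pair(c, k(0, pair(pair(c, c), 0)))), k(pair(pair(0, 0), pair(pair(0, c), pair(0, c))), pair(pair(c, 0), pair(0, 0)))), c))   [R1 at 1.2.2]
4. pair(pair(pair(c, 0), pair(c, 0)), k(k(pair(pair(c, 0), pair(c, k(0, pair(pair(c, c), 0)))), k(pair(pair(0, 0), pair(pair(0, c), pair(0, c))), pair(pair(c, 0), pair(0, 0)))), c))  →  pair(pair(pair(c, 0), pair(c, 0)), k(pair(pair(c, 0), pair(c, k(0, pair(pair(c, c), 0)))), k(pair(pair(0, 0), pair(pair(0, c), pair(0, c))), pair(pair(c, 0), pair(0, 0)))))   [R1 at 2]
5. pair(pair(pair(c, 0), pair(c, 0)), k(pair(pair(c, 0), pair(c, k(0, pair(pair(c, c), 0)))), k(pair(pair(0, 0), pair(pair(0, c), pair(0, c))), pair(pair(c, 0), pair(0, 0)))))  →  pair(pair(pair(c, 0), pair(c, 0)), k(pair(pair(c, 0), pair(c, c)), k(pair(pair(0, 0), pair(pair(0, c), pair(0, c))), pair(pair(c, 0), pair(0, 0)))))   [R2 at 2.1.2.2]
6. pair(pair(pair(c, 0), pair(c, 0)), k(pair(pair(c, 0), pair(c, c)), k(pair(pair(0, 0), pair(pair(0, c), pair(0, c))), pair(pair(c, 0), pair(0, 0)))))  →  pair(pair(pair(c, 0), pair(c, 0)), k(pair(pair(c, 0), pair(c, c)), pair(pair(0, c), pair(0, c))))   [R4 at 2.2]
7. pair(pair(pair(c, 0), pair(c, 0)), k(pair(pair(c, 0), pair(c, c)), pair(pair(0, c), pair(0, c))))  →  pair(pair(pair(c, 0), pair(c, 0)), pair(pair(c, 0), pair(c, c)))   [R5 at 2]

Reduce t₂ = pair(pair(pair(k(0, pair(pair(c, c), 0)), 0), pair(c, 0)), pair(pair(c, 0), pair(k(c, pair(pair(pair(0, c), c), pair(pair(pair(0, 0), pair(0, c)), c))), c))):
1. pair(pair(pair(k(0, pair(pair(c, c), 0)), 0), pair(c, 0)), pair(pair(c, 0), pair(k(c, pair(pair(pair(0, c), c), pair(pair(pair(0, 0), pair(0, c)), c))), c)))  →  pair(pair(pair(c, 0), pair(c, 0)), pair(pair(c, 0), pair(k(c, pair(pair(pair(0, c), c), pair(pair(pair(0, 0), pair(0, c)), c))), c)))   [R2 at 1.1.1]
2. pair(pair(pair(c, 0), pair(c, 0)), pair(pair(c, 0), pair(k(c, pair(pair(pair(0, c), c), pair(pair(pair(0, 0), pair(0, c)), c))), c)))  →  pair(pair(pair(c, 0), pair(c, 0)), pair(pair(c, 0), pair(c, c)))   [R5 at 2.2.1]

yes — NF(t₁) = pair(pair(pair(c, 0), pair(c, 0)), pair(pair(c, 0), pair(c, c))), NF(t₂) = pair(pair(pair(c, 0), pair(c, 0)), pair(pair(c, 0), pair(c, c)))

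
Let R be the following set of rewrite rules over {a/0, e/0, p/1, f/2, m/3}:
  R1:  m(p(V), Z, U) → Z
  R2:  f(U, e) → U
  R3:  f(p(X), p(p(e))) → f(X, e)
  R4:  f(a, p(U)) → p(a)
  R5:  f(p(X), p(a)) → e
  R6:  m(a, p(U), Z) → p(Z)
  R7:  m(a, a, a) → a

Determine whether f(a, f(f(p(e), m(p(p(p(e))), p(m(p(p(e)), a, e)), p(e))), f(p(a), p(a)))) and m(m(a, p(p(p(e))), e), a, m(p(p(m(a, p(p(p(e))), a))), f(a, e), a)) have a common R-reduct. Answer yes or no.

Reduce t₁ = f(a, f(f(p(e), m(p(p(p(e))), p(m(p(p(e)), a, e)), p(e))), f(p(a), p(a)))):
1. f(a, f(f(p(e), m(p(p(p(e))), p(m(p(p(e)), a, e)), p(e))), f(p(a), p(a))))  →  f(a, f(f(p(e), p(m(p(p(e)), a, e))), f(p(a), p(a))))   [R1 at 2.1.2]
2. f(a, f(f(p(e), p(m(p(p(e)), a, e))), f(p(a), p(a))))  →  f(a, f(f(p(e), p(a)), f(p(a), p(a))))   [R1 at 2.1.2.1]
3. f(a, f(f(p(e), p(a)), f(p(a), p(a))))  →  f(a, f(e, f(p(a), p(a))))   [R5 at 2.1]
4. f(a, f(e, f(p(a), p(a))))  →  f(a, f(e, e))   [R5 at 2.2]
5. f(a, f(e, e))  →  f(a, e)   [R2 at 2]
6. f(a, e)  →  a   [R2 at ε]

Reduce t₂ = m(m(a, p(p(p(e))), e), a, m(p(p(m(a, p(p(p(e))), a))), f(a, e), a)):
1. m(m(a, p(p(p(e))), e), a, m(p(p(m(a, p(p(p(e))), a))), f(a, e), a))  →  m(p(e), a, m(p(p(m(a, p(p(p(e))), a))), f(a, e), a))   [R6 at 1]
2. m(p(e), a, m(p(p(m(a, p(p(p(e))), a))), f(a, e), a))  →  a   [R1 at ε]

yes — NF(t₁) = a, NF(t₂) = a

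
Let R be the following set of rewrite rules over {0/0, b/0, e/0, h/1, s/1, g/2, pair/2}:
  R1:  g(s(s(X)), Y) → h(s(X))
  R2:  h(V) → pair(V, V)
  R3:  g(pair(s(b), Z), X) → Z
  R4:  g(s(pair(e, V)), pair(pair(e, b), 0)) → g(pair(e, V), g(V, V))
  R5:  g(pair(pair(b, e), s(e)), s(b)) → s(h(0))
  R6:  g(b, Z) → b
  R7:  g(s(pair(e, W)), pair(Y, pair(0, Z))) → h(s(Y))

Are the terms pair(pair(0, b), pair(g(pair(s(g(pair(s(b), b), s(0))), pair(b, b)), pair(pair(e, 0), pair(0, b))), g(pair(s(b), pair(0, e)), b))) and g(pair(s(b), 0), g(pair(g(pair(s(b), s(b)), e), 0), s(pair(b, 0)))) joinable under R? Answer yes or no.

no — NF(t₁) = pair(pair(0, b), pair(pair(b, b), pair(0, e))), NF(t₂) = 0

Reduce t₁ = pair(pair(0, b), pair(g(pair(s(g(pair(s(b), b), s(0))), pair(b, b)), pair(pair(e, 0), pair(0, b))), g(pair(s(b), pair(0, e)), b))):
1. pair(pair(0, b), pair(g(pair(s(g(pair(s(b), b), s(0))), pair(b, b)), pair(pair(e, 0), pair(0, b))), g(pair(s(b), pair(0, e)), b)))  →  pair(pair(0, b), pair(g(pair(s(b), pair(b, b)), pair(pair(e, 0), pair(0, b))), g(pair(s(b), pair(0, e)), b)))   [R3 at 2.1.1.1.1]
2. pair(pair(0, b), pair(g(pair(s(b), pair(b, b)), pair(pair(e, 0), pair(0, b))), g(pair(s(b), pair(0, e)), b)))  →  pair(pair(0, b), pair(pair(b, b), g(pair(s(b), pair(0, e)), b)))   [R3 at 2.1]
3. pair(pair(0, b), pair(pair(b, b), g(pair(s(b), pair(0, e)), b)))  →  pair(pair(0, b), pair(pair(b, b), pair(0, e)))   [R3 at 2.2]

Reduce t₂ = g(pair(s(b), 0), g(pair(g(pair(s(b), s(b)), e), 0), s(pair(b, 0)))):
1. g(pair(s(b), 0), g(pair(g(pair(s(b), s(b)), e), 0), s(pair(b, 0))))  →  0   [R3 at ε]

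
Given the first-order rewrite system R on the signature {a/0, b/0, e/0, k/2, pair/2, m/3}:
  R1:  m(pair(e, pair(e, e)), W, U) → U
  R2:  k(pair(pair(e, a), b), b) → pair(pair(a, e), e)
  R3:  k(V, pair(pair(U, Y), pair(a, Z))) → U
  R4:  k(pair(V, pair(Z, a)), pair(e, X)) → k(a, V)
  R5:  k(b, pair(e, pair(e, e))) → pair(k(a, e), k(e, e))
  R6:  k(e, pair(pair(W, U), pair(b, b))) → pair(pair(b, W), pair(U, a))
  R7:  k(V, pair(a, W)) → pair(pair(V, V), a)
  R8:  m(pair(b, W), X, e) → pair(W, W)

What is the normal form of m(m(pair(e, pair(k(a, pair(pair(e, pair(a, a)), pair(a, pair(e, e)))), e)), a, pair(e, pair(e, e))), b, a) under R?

1. m(m(pair(e, pair(k(a, pair(pair(e, pair(a, a)), pair(a, pair(e, e)))), e)), a, pair(e, pair(e, e))), b, a)  →  m(m(pair(e, pair(e, e)), a, pair(e, pair(e, e))), b, a)   [R3 at 1.1.2.1]
2. m(m(pair(e, pair(e, e)), a, pair(e, pair(e, e))), b, a)  →  m(pair(e, pair(e, e)), b, a)   [R1 at 1]
3. m(pair(e, pair(e, e)), b, a)  →  a   [R1 at ε]

a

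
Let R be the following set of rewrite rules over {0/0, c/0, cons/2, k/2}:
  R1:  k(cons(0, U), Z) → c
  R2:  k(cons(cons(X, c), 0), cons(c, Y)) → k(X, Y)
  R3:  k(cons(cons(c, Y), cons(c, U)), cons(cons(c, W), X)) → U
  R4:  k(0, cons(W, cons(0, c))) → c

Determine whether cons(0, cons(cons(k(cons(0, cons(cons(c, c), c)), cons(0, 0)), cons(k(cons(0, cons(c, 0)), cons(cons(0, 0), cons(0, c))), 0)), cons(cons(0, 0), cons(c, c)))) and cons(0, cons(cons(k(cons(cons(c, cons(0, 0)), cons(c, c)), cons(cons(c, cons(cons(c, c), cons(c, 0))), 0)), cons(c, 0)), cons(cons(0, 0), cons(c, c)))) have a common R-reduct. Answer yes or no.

Reduce t₁ = cons(0, cons(cons(k(cons(0, cons(cons(c, c), c)), cons(0, 0)), cons(k(cons(0, cons(c, 0)), cons(cons(0, 0), cons(0, c))), 0)), cons(cons(0, 0), cons(c, c)))):
1. cons(0, cons(cons(k(cons(0, cons(cons(c, c), c)), cons(0, 0)), cons(k(cons(0, cons(c, 0)), cons(cons(0, 0), cons(0, c))), 0)), cons(cons(0, 0), cons(c, c))))  →  cons(0, cons(cons(c, cons(k(cons(0, cons(c, 0)), cons(cons(0, 0), cons(0, c))), 0)), cons(cons(0, 0), cons(c, c))))   [R1 at 2.1.1]
2. cons(0, cons(cons(c, cons(k(cons(0, cons(c, 0)), cons(cons(0, 0), cons(0, c))), 0)), cons(cons(0, 0), cons(c, c))))  →  cons(0, cons(cons(c, cons(c, 0)), cons(cons(0, 0), cons(c, c))))   [R1 at 2.1.2.1]

Reduce t₂ = cons(0, cons(cons(k(cons(cons(c, cons(0, 0)), cons(c, c)), cons(cons(c, cons(cons(c, c), cons(c, 0))), 0)), cons(c, 0)), cons(cons(0, 0), cons(c, c)))):
1. cons(0, cons(cons(k(cons(cons(c, cons(0, 0)), cons(c, c)), cons(cons(c, cons(cons(c, c), cons(c, 0))), 0)), cons(c, 0)), cons(cons(0, 0), cons(c, c))))  →  cons(0, cons(cons(c, cons(c, 0)), cons(cons(0, 0), cons(c, c))))   [R3 at 2.1.1]

yes — NF(t₁) = cons(0, cons(cons(c, cons(c, 0)), cons(cons(0, 0), cons(c, c)))), NF(t₂) = cons(0, cons(cons(c, cons(c, 0)), cons(cons(0, 0), cons(c, c))))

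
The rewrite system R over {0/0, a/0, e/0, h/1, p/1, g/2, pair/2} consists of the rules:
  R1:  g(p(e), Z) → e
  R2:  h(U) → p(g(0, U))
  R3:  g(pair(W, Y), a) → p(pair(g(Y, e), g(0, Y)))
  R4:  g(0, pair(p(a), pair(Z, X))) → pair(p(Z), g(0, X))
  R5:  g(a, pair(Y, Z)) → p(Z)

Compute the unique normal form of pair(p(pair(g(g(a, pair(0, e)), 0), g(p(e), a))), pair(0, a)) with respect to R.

pair(p(pair(e, e)), pair(0, a))

1. pair(p(pair(g(g(a, pair(0, e)), 0), g(p(e), a))), pair(0, a))  →  pair(p(pair(g(p(e), 0), g(p(e), a))), pair(0, a))   [R5 at 1.1.1.1]
2. pair(p(pair(g(p(e), 0), g(p(e), a))), pair(0, a))  →  pair(p(pair(e, g(p(e), a))), pair(0, a))   [R1 at 1.1.1]
3. pair(p(pair(e, g(p(e), a))), pair(0, a))  →  pair(p(pair(e, e)), pair(0, a))   [R1 at 1.1.2]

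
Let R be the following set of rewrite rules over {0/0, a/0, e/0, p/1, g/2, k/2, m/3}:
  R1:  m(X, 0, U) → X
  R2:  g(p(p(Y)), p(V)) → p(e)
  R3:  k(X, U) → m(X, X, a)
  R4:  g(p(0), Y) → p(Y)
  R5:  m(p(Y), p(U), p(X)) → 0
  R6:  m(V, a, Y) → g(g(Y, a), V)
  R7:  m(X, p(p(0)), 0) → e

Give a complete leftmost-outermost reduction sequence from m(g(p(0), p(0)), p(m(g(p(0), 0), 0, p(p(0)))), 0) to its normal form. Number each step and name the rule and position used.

e

1. m(g(p(0), p(0)), p(m(g(p(0), 0), 0, p(p(0)))), 0)  →  m(p(p(0)), p(m(g(p(0), 0), 0, p(p(0)))), 0)   [R4 at 1]
2. m(p(p(0)), p(m(g(p(0), 0), 0, p(p(0)))), 0)  →  m(p(p(0)), p(g(p(0), 0)), 0)   [R1 at 2.1]
3. m(p(p(0)), p(g(p(0), 0)), 0)  →  m(p(p(0)), p(p(0)), 0)   [R4 at 2.1]
4. m(p(p(0)), p(p(0)), 0)  →  e   [R7 at ε]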